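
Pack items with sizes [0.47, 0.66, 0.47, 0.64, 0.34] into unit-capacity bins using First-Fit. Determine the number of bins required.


Place items sequentially using First-Fit:
  Item 0.47 -> new Bin 1
  Item 0.66 -> new Bin 2
  Item 0.47 -> Bin 1 (now 0.94)
  Item 0.64 -> new Bin 3
  Item 0.34 -> Bin 2 (now 1.0)
Total bins used = 3

3


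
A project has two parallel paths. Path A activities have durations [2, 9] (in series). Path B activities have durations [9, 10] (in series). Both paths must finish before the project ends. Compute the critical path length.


Path A total = 2 + 9 = 11
Path B total = 9 + 10 = 19
Critical path = longest path = max(11, 19) = 19

19


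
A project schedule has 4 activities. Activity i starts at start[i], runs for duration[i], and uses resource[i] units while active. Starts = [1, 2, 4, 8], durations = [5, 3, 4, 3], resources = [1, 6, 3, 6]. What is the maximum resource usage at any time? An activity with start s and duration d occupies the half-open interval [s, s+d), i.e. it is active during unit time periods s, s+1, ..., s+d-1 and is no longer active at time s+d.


Each activity i is active on [start_i, start_i + duration_i).
Compute total resource usage per time slot:
  t=0: active resources = [], total = 0
  t=1: active resources = [1], total = 1
  t=2: active resources = [1, 6], total = 7
  t=3: active resources = [1, 6], total = 7
  t=4: active resources = [1, 6, 3], total = 10
  t=5: active resources = [1, 3], total = 4
  t=6: active resources = [3], total = 3
  t=7: active resources = [3], total = 3
  t=8: active resources = [6], total = 6
  t=9: active resources = [6], total = 6
  t=10: active resources = [6], total = 6
Peak resource demand = 10

10


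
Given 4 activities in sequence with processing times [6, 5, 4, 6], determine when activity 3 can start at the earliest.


Activity 3 starts after activities 1 through 2 complete.
Predecessor durations: [6, 5]
ES = 6 + 5 = 11

11


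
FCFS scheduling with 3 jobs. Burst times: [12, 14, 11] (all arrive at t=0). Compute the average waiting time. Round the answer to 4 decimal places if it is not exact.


FCFS order (as given): [12, 14, 11]
Waiting times:
  Job 1: wait = 0
  Job 2: wait = 12
  Job 3: wait = 26
Sum of waiting times = 38
Average waiting time = 38/3 = 12.6667

12.6667


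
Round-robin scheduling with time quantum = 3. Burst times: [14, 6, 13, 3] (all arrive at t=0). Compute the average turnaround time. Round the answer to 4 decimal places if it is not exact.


Time quantum = 3
Execution trace:
  J1 runs 3 units, time = 3
  J2 runs 3 units, time = 6
  J3 runs 3 units, time = 9
  J4 runs 3 units, time = 12
  J1 runs 3 units, time = 15
  J2 runs 3 units, time = 18
  J3 runs 3 units, time = 21
  J1 runs 3 units, time = 24
  J3 runs 3 units, time = 27
  J1 runs 3 units, time = 30
  J3 runs 3 units, time = 33
  J1 runs 2 units, time = 35
  J3 runs 1 units, time = 36
Finish times: [35, 18, 36, 12]
Average turnaround = 101/4 = 25.25

25.25


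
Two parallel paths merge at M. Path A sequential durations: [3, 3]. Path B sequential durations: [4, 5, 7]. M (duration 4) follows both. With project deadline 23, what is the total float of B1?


Forward pass: ES(B1) = sum of predecessors on chain B = 0
EF = ES + duration = 0 + 4 = 4
Backward pass: LF(M) = deadline = 23; LS(M) = 23 - 4 = 19
LF(B1) = LS(M) - sum(successors on chain B) = 19 - 12 = 7
LS = LF - duration = 7 - 4 = 3
Total float = LS - ES = 3 - 0 = 3

3


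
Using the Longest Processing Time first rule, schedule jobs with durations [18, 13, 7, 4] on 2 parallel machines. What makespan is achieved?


Sort jobs in decreasing order (LPT): [18, 13, 7, 4]
Assign each job to the least loaded machine:
  Machine 1: jobs [18, 4], load = 22
  Machine 2: jobs [13, 7], load = 20
Makespan = max load = 22

22


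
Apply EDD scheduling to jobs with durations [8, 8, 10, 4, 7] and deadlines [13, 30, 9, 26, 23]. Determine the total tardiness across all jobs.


Sort by due date (EDD order): [(10, 9), (8, 13), (7, 23), (4, 26), (8, 30)]
Compute completion times and tardiness:
  Job 1: p=10, d=9, C=10, tardiness=max(0,10-9)=1
  Job 2: p=8, d=13, C=18, tardiness=max(0,18-13)=5
  Job 3: p=7, d=23, C=25, tardiness=max(0,25-23)=2
  Job 4: p=4, d=26, C=29, tardiness=max(0,29-26)=3
  Job 5: p=8, d=30, C=37, tardiness=max(0,37-30)=7
Total tardiness = 18

18


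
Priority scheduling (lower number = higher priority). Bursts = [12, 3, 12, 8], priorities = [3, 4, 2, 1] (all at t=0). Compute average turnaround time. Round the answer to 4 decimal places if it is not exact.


Sort by priority (ascending = highest first):
Order: [(1, 8), (2, 12), (3, 12), (4, 3)]
Completion times:
  Priority 1, burst=8, C=8
  Priority 2, burst=12, C=20
  Priority 3, burst=12, C=32
  Priority 4, burst=3, C=35
Average turnaround = 95/4 = 23.75

23.75


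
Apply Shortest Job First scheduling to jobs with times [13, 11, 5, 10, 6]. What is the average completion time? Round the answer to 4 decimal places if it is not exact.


SJF order (ascending): [5, 6, 10, 11, 13]
Completion times:
  Job 1: burst=5, C=5
  Job 2: burst=6, C=11
  Job 3: burst=10, C=21
  Job 4: burst=11, C=32
  Job 5: burst=13, C=45
Average completion = 114/5 = 22.8

22.8


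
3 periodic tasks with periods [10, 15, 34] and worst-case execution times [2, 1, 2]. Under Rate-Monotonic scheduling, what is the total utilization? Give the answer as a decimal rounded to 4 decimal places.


Compute individual utilizations (exact fractions):
  Task 1: C/T = 2/10 = 1/5 (approx. 0.2)
  Task 2: C/T = 1/15 (approx. 0.0667)
  Task 3: C/T = 2/34 = 1/17 (approx. 0.0588)
Total utilization U = 1/5 + 1/15 + 1/17 = 83/255
Rounded to 4 decimal places: U = 0.3255
RM (Liu & Layland) bound for 3 tasks = 0.779763; compare with U = 83/255 (approx. 0.325490)
U <= bound, so schedulable by RM sufficient condition.

0.3255


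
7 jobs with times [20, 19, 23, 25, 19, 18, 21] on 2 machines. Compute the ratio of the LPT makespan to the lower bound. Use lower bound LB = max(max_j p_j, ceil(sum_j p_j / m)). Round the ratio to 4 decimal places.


LPT order: [25, 23, 21, 20, 19, 19, 18]
Machine loads after assignment: [64, 81]
LPT makespan = 81
Lower bound = max(max_job, ceil(total/2)) = max(25, 73) = 73
Ratio = 81 / 73 = 1.1096

1.1096


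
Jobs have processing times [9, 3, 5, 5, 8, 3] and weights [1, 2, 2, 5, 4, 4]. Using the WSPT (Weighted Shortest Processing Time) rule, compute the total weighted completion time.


Compute p/w ratios and sort ascending (WSPT): [(3, 4), (5, 5), (3, 2), (8, 4), (5, 2), (9, 1)]
Compute weighted completion times:
  Job (p=3,w=4): C=3, w*C=4*3=12
  Job (p=5,w=5): C=8, w*C=5*8=40
  Job (p=3,w=2): C=11, w*C=2*11=22
  Job (p=8,w=4): C=19, w*C=4*19=76
  Job (p=5,w=2): C=24, w*C=2*24=48
  Job (p=9,w=1): C=33, w*C=1*33=33
Total weighted completion time = 231

231


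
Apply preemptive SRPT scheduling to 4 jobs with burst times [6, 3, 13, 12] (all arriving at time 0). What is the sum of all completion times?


Since all jobs arrive at t=0, SRPT equals SPT ordering.
SPT order: [3, 6, 12, 13]
Completion times:
  Job 1: p=3, C=3
  Job 2: p=6, C=9
  Job 3: p=12, C=21
  Job 4: p=13, C=34
Total completion time = 3 + 9 + 21 + 34 = 67

67


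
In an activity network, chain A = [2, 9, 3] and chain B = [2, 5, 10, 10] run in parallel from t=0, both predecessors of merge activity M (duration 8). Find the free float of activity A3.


ES(A3) = sum of predecessors on chain A = 11
EF(A3) = ES + duration = 11 + 3 = 14
Successor of A3 is M. ES(M) = max(sum(A), sum(B)) = max(14, 27) = 27
Free float = ES(successor) - EF(current) = 27 - 14 = 13

13


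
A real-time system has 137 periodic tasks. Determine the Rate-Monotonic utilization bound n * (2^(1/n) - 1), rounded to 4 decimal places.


Compute 2^(1/137) = 1.0050722892
Subtract 1: 1.0050722892 - 1 = 0.0050722892
Multiply by n: 137 * 0.0050722892 = 0.6949036204
Round to 4 dp: 0.6949

0.6949


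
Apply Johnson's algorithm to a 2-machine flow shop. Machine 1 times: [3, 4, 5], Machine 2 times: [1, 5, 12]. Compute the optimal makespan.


Apply Johnson's rule:
  Group 1 (a <= b): [(2, 4, 5), (3, 5, 12)]
  Group 2 (a > b): [(1, 3, 1)]
Optimal job order: [2, 3, 1]
Schedule:
  Job 2: M1 done at 4, M2 done at 9
  Job 3: M1 done at 9, M2 done at 21
  Job 1: M1 done at 12, M2 done at 22
Makespan = 22

22


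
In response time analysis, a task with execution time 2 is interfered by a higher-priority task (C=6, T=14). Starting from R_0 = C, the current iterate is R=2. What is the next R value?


R_next = C + ceil(R_prev / T_hp) * C_hp
ceil(2 / 14) = ceil(0.1429) = 1
Interference = 1 * 6 = 6
R_next = 2 + 6 = 8

8


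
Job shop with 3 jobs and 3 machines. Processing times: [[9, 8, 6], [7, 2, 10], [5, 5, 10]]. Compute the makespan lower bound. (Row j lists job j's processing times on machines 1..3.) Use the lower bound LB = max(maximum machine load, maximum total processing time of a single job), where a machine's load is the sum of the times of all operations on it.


Machine loads:
  Machine 1: 9 + 7 + 5 = 21
  Machine 2: 8 + 2 + 5 = 15
  Machine 3: 6 + 10 + 10 = 26
Max machine load = 26
Job totals:
  Job 1: 23
  Job 2: 19
  Job 3: 20
Max job total = 23
Lower bound = max(26, 23) = 26

26


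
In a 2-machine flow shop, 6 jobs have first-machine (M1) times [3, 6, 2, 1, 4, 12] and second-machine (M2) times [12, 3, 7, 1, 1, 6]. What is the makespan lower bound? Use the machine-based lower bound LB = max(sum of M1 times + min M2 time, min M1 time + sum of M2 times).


LB1 = sum(M1 times) + min(M2 times) = 28 + 1 = 29
LB2 = min(M1 times) + sum(M2 times) = 1 + 30 = 31
Lower bound = max(LB1, LB2) = max(29, 31) = 31

31


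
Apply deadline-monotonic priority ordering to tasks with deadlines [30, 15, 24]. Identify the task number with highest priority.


Sort tasks by relative deadline (ascending):
  Task 2: deadline = 15
  Task 3: deadline = 24
  Task 1: deadline = 30
Priority order (highest first): [2, 3, 1]
Highest priority task = 2

2


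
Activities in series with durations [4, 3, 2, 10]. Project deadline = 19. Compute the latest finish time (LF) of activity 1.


LF(activity 1) = deadline - sum of successor durations
Successors: activities 2 through 4 with durations [3, 2, 10]
Sum of successor durations = 15
LF = 19 - 15 = 4

4


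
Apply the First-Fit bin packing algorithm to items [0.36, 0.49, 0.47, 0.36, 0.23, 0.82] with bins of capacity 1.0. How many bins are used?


Place items sequentially using First-Fit:
  Item 0.36 -> new Bin 1
  Item 0.49 -> Bin 1 (now 0.85)
  Item 0.47 -> new Bin 2
  Item 0.36 -> Bin 2 (now 0.83)
  Item 0.23 -> new Bin 3
  Item 0.82 -> new Bin 4
Total bins used = 4

4


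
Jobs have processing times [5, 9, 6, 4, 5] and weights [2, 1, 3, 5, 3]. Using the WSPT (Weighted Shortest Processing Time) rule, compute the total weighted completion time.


Compute p/w ratios and sort ascending (WSPT): [(4, 5), (5, 3), (6, 3), (5, 2), (9, 1)]
Compute weighted completion times:
  Job (p=4,w=5): C=4, w*C=5*4=20
  Job (p=5,w=3): C=9, w*C=3*9=27
  Job (p=6,w=3): C=15, w*C=3*15=45
  Job (p=5,w=2): C=20, w*C=2*20=40
  Job (p=9,w=1): C=29, w*C=1*29=29
Total weighted completion time = 161

161


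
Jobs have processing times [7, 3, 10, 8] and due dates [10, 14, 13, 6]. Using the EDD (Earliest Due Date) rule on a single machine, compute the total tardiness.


Sort by due date (EDD order): [(8, 6), (7, 10), (10, 13), (3, 14)]
Compute completion times and tardiness:
  Job 1: p=8, d=6, C=8, tardiness=max(0,8-6)=2
  Job 2: p=7, d=10, C=15, tardiness=max(0,15-10)=5
  Job 3: p=10, d=13, C=25, tardiness=max(0,25-13)=12
  Job 4: p=3, d=14, C=28, tardiness=max(0,28-14)=14
Total tardiness = 33

33


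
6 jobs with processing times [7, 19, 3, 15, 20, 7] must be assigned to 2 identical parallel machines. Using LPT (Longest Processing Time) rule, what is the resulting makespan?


Sort jobs in decreasing order (LPT): [20, 19, 15, 7, 7, 3]
Assign each job to the least loaded machine:
  Machine 1: jobs [20, 7, 7, 3], load = 37
  Machine 2: jobs [19, 15], load = 34
Makespan = max load = 37

37


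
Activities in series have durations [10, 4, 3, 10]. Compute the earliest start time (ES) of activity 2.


Activity 2 starts after activities 1 through 1 complete.
Predecessor durations: [10]
ES = 10 = 10

10


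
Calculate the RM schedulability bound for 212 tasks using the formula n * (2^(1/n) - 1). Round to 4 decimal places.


Compute 2^(1/212) = 1.0032749130
Subtract 1: 1.0032749130 - 1 = 0.0032749130
Multiply by n: 212 * 0.0032749130 = 0.6942815560
Round to 4 dp: 0.6943

0.6943


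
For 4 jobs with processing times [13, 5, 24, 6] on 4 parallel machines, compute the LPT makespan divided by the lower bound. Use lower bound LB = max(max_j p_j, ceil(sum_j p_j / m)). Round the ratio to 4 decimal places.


LPT order: [24, 13, 6, 5]
Machine loads after assignment: [24, 13, 6, 5]
LPT makespan = 24
Lower bound = max(max_job, ceil(total/4)) = max(24, 12) = 24
Ratio = 24 / 24 = 1.0

1.0


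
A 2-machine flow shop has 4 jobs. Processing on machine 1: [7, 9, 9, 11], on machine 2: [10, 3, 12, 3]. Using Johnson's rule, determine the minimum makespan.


Apply Johnson's rule:
  Group 1 (a <= b): [(1, 7, 10), (3, 9, 12)]
  Group 2 (a > b): [(2, 9, 3), (4, 11, 3)]
Optimal job order: [1, 3, 2, 4]
Schedule:
  Job 1: M1 done at 7, M2 done at 17
  Job 3: M1 done at 16, M2 done at 29
  Job 2: M1 done at 25, M2 done at 32
  Job 4: M1 done at 36, M2 done at 39
Makespan = 39

39


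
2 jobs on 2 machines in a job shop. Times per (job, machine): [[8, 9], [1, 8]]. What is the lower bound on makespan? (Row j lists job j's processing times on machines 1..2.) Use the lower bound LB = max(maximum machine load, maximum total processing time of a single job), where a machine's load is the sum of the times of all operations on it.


Machine loads:
  Machine 1: 8 + 1 = 9
  Machine 2: 9 + 8 = 17
Max machine load = 17
Job totals:
  Job 1: 17
  Job 2: 9
Max job total = 17
Lower bound = max(17, 17) = 17

17


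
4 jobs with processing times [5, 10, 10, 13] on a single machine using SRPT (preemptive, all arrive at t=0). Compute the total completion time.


Since all jobs arrive at t=0, SRPT equals SPT ordering.
SPT order: [5, 10, 10, 13]
Completion times:
  Job 1: p=5, C=5
  Job 2: p=10, C=15
  Job 3: p=10, C=25
  Job 4: p=13, C=38
Total completion time = 5 + 15 + 25 + 38 = 83

83


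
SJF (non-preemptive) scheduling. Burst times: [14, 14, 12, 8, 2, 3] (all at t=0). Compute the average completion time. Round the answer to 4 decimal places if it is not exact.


SJF order (ascending): [2, 3, 8, 12, 14, 14]
Completion times:
  Job 1: burst=2, C=2
  Job 2: burst=3, C=5
  Job 3: burst=8, C=13
  Job 4: burst=12, C=25
  Job 5: burst=14, C=39
  Job 6: burst=14, C=53
Average completion = 137/6 = 22.8333

22.8333


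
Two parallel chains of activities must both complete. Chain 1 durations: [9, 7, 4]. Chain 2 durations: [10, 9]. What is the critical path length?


Path A total = 9 + 7 + 4 = 20
Path B total = 10 + 9 = 19
Critical path = longest path = max(20, 19) = 20

20


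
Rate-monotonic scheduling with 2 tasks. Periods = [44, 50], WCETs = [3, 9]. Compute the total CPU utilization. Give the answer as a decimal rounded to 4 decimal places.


Compute individual utilizations (exact fractions):
  Task 1: C/T = 3/44 (approx. 0.0682)
  Task 2: C/T = 9/50 (approx. 0.18)
Total utilization U = 3/44 + 9/50 = 273/1100
Rounded to 4 decimal places: U = 0.2482
RM (Liu & Layland) bound for 2 tasks = 0.828427; compare with U = 273/1100 (approx. 0.248182)
U <= bound, so schedulable by RM sufficient condition.

0.2482


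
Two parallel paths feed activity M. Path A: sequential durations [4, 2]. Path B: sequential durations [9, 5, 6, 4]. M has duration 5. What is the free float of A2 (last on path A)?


ES(A2) = sum of predecessors on chain A = 4
EF(A2) = ES + duration = 4 + 2 = 6
Successor of A2 is M. ES(M) = max(sum(A), sum(B)) = max(6, 24) = 24
Free float = ES(successor) - EF(current) = 24 - 6 = 18

18


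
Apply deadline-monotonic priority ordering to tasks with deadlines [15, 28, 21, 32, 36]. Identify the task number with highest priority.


Sort tasks by relative deadline (ascending):
  Task 1: deadline = 15
  Task 3: deadline = 21
  Task 2: deadline = 28
  Task 4: deadline = 32
  Task 5: deadline = 36
Priority order (highest first): [1, 3, 2, 4, 5]
Highest priority task = 1

1


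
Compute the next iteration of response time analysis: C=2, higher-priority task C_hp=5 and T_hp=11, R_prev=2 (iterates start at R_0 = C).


R_next = C + ceil(R_prev / T_hp) * C_hp
ceil(2 / 11) = ceil(0.1818) = 1
Interference = 1 * 5 = 5
R_next = 2 + 5 = 7

7


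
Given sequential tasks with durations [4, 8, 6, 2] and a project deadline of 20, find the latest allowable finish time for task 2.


LF(activity 2) = deadline - sum of successor durations
Successors: activities 3 through 4 with durations [6, 2]
Sum of successor durations = 8
LF = 20 - 8 = 12

12


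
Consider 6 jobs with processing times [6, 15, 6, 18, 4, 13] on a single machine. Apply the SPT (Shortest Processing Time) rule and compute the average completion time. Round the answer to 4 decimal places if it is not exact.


Sort jobs by processing time (SPT order): [4, 6, 6, 13, 15, 18]
Compute completion times sequentially:
  Job 1: processing = 4, completes at 4
  Job 2: processing = 6, completes at 10
  Job 3: processing = 6, completes at 16
  Job 4: processing = 13, completes at 29
  Job 5: processing = 15, completes at 44
  Job 6: processing = 18, completes at 62
Sum of completion times = 165
Average completion time = 165/6 = 27.5

27.5


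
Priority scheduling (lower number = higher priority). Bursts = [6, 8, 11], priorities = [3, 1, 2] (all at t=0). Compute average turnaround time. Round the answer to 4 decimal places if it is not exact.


Sort by priority (ascending = highest first):
Order: [(1, 8), (2, 11), (3, 6)]
Completion times:
  Priority 1, burst=8, C=8
  Priority 2, burst=11, C=19
  Priority 3, burst=6, C=25
Average turnaround = 52/3 = 17.3333

17.3333


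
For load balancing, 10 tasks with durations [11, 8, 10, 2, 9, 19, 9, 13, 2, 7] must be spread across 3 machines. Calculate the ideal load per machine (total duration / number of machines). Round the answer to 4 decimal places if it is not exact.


Total processing time = 11 + 8 + 10 + 2 + 9 + 19 + 9 + 13 + 2 + 7 = 90
Number of machines = 3
Ideal balanced load = 90 / 3 = 30.0

30.0


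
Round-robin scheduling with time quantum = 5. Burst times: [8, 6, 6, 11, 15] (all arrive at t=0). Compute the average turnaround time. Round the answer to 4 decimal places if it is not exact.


Time quantum = 5
Execution trace:
  J1 runs 5 units, time = 5
  J2 runs 5 units, time = 10
  J3 runs 5 units, time = 15
  J4 runs 5 units, time = 20
  J5 runs 5 units, time = 25
  J1 runs 3 units, time = 28
  J2 runs 1 units, time = 29
  J3 runs 1 units, time = 30
  J4 runs 5 units, time = 35
  J5 runs 5 units, time = 40
  J4 runs 1 units, time = 41
  J5 runs 5 units, time = 46
Finish times: [28, 29, 30, 41, 46]
Average turnaround = 174/5 = 34.8

34.8


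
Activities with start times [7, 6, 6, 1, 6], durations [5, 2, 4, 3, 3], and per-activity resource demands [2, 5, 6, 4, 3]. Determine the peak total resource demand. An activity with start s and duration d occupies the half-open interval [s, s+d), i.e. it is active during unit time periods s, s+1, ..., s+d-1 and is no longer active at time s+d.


Each activity i is active on [start_i, start_i + duration_i).
Compute total resource usage per time slot:
  t=0: active resources = [], total = 0
  t=1: active resources = [4], total = 4
  t=2: active resources = [4], total = 4
  t=3: active resources = [4], total = 4
  t=4: active resources = [], total = 0
  t=5: active resources = [], total = 0
  t=6: active resources = [5, 6, 3], total = 14
  t=7: active resources = [2, 5, 6, 3], total = 16
  t=8: active resources = [2, 6, 3], total = 11
  t=9: active resources = [2, 6], total = 8
  t=10: active resources = [2], total = 2
  t=11: active resources = [2], total = 2
Peak resource demand = 16

16


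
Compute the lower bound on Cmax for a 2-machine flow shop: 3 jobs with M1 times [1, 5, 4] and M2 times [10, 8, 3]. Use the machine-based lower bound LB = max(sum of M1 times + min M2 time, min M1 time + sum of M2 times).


LB1 = sum(M1 times) + min(M2 times) = 10 + 3 = 13
LB2 = min(M1 times) + sum(M2 times) = 1 + 21 = 22
Lower bound = max(LB1, LB2) = max(13, 22) = 22

22


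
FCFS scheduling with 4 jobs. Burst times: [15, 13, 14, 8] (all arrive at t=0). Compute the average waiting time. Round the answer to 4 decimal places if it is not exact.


FCFS order (as given): [15, 13, 14, 8]
Waiting times:
  Job 1: wait = 0
  Job 2: wait = 15
  Job 3: wait = 28
  Job 4: wait = 42
Sum of waiting times = 85
Average waiting time = 85/4 = 21.25

21.25


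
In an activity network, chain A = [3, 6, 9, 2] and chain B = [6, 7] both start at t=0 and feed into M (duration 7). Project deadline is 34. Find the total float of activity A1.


Forward pass: ES(A1) = sum of predecessors on chain A = 0
EF = ES + duration = 0 + 3 = 3
Backward pass: LF(M) = deadline = 34; LS(M) = 34 - 7 = 27
LF(A1) = LS(M) - sum(successors on chain A) = 27 - 17 = 10
LS = LF - duration = 10 - 3 = 7
Total float = LS - ES = 7 - 0 = 7

7


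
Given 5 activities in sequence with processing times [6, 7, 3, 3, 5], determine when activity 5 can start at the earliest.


Activity 5 starts after activities 1 through 4 complete.
Predecessor durations: [6, 7, 3, 3]
ES = 6 + 7 + 3 + 3 = 19

19


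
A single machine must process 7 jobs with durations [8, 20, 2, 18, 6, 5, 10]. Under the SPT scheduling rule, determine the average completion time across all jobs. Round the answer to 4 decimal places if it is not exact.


Sort jobs by processing time (SPT order): [2, 5, 6, 8, 10, 18, 20]
Compute completion times sequentially:
  Job 1: processing = 2, completes at 2
  Job 2: processing = 5, completes at 7
  Job 3: processing = 6, completes at 13
  Job 4: processing = 8, completes at 21
  Job 5: processing = 10, completes at 31
  Job 6: processing = 18, completes at 49
  Job 7: processing = 20, completes at 69
Sum of completion times = 192
Average completion time = 192/7 = 27.4286

27.4286


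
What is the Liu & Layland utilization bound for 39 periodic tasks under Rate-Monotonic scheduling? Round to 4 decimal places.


Compute 2^(1/39) = 1.0179318843
Subtract 1: 1.0179318843 - 1 = 0.0179318843
Multiply by n: 39 * 0.0179318843 = 0.6993434877
Round to 4 dp: 0.6993

0.6993


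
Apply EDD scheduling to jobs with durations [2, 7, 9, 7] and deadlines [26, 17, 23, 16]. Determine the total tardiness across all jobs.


Sort by due date (EDD order): [(7, 16), (7, 17), (9, 23), (2, 26)]
Compute completion times and tardiness:
  Job 1: p=7, d=16, C=7, tardiness=max(0,7-16)=0
  Job 2: p=7, d=17, C=14, tardiness=max(0,14-17)=0
  Job 3: p=9, d=23, C=23, tardiness=max(0,23-23)=0
  Job 4: p=2, d=26, C=25, tardiness=max(0,25-26)=0
Total tardiness = 0

0


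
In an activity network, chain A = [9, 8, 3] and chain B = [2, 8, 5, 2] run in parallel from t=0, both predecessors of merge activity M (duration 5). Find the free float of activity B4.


ES(B4) = sum of predecessors on chain B = 15
EF(B4) = ES + duration = 15 + 2 = 17
Successor of B4 is M. ES(M) = max(sum(A), sum(B)) = max(20, 17) = 20
Free float = ES(successor) - EF(current) = 20 - 17 = 3

3


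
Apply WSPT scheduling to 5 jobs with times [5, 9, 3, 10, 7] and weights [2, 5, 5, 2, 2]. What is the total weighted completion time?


Compute p/w ratios and sort ascending (WSPT): [(3, 5), (9, 5), (5, 2), (7, 2), (10, 2)]
Compute weighted completion times:
  Job (p=3,w=5): C=3, w*C=5*3=15
  Job (p=9,w=5): C=12, w*C=5*12=60
  Job (p=5,w=2): C=17, w*C=2*17=34
  Job (p=7,w=2): C=24, w*C=2*24=48
  Job (p=10,w=2): C=34, w*C=2*34=68
Total weighted completion time = 225

225


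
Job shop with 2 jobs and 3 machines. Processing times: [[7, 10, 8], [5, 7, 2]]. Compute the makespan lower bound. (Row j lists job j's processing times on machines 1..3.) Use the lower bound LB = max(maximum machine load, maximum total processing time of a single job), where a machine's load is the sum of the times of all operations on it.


Machine loads:
  Machine 1: 7 + 5 = 12
  Machine 2: 10 + 7 = 17
  Machine 3: 8 + 2 = 10
Max machine load = 17
Job totals:
  Job 1: 25
  Job 2: 14
Max job total = 25
Lower bound = max(17, 25) = 25

25


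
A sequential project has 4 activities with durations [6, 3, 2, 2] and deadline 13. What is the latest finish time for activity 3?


LF(activity 3) = deadline - sum of successor durations
Successors: activities 4 through 4 with durations [2]
Sum of successor durations = 2
LF = 13 - 2 = 11

11


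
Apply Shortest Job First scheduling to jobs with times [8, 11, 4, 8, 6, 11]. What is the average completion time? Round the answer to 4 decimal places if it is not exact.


SJF order (ascending): [4, 6, 8, 8, 11, 11]
Completion times:
  Job 1: burst=4, C=4
  Job 2: burst=6, C=10
  Job 3: burst=8, C=18
  Job 4: burst=8, C=26
  Job 5: burst=11, C=37
  Job 6: burst=11, C=48
Average completion = 143/6 = 23.8333

23.8333


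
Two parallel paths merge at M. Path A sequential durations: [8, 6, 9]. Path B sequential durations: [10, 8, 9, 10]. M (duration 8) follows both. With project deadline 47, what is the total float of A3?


Forward pass: ES(A3) = sum of predecessors on chain A = 14
EF = ES + duration = 14 + 9 = 23
Backward pass: LF(M) = deadline = 47; LS(M) = 47 - 8 = 39
LF(A3) = LS(M) - sum(successors on chain A) = 39 - 0 = 39
LS = LF - duration = 39 - 9 = 30
Total float = LS - ES = 30 - 14 = 16

16


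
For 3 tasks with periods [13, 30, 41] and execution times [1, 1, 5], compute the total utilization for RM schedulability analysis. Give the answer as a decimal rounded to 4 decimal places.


Compute individual utilizations (exact fractions):
  Task 1: C/T = 1/13 (approx. 0.0769)
  Task 2: C/T = 1/30 (approx. 0.0333)
  Task 3: C/T = 5/41 (approx. 0.122)
Total utilization U = 1/13 + 1/30 + 5/41 = 3713/15990
Rounded to 4 decimal places: U = 0.2322
RM (Liu & Layland) bound for 3 tasks = 0.779763; compare with U = 3713/15990 (approx. 0.232208)
U <= bound, so schedulable by RM sufficient condition.

0.2322


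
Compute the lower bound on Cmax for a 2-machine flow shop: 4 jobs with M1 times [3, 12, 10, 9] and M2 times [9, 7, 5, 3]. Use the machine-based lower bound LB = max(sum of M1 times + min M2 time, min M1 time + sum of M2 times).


LB1 = sum(M1 times) + min(M2 times) = 34 + 3 = 37
LB2 = min(M1 times) + sum(M2 times) = 3 + 24 = 27
Lower bound = max(LB1, LB2) = max(37, 27) = 37

37


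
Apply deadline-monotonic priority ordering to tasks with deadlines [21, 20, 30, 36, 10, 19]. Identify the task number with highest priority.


Sort tasks by relative deadline (ascending):
  Task 5: deadline = 10
  Task 6: deadline = 19
  Task 2: deadline = 20
  Task 1: deadline = 21
  Task 3: deadline = 30
  Task 4: deadline = 36
Priority order (highest first): [5, 6, 2, 1, 3, 4]
Highest priority task = 5

5


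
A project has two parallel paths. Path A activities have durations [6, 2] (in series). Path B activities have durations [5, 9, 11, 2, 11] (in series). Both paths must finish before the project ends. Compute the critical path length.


Path A total = 6 + 2 = 8
Path B total = 5 + 9 + 11 + 2 + 11 = 38
Critical path = longest path = max(8, 38) = 38

38


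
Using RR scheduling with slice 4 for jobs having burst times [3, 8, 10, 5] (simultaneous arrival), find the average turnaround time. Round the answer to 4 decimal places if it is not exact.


Time quantum = 4
Execution trace:
  J1 runs 3 units, time = 3
  J2 runs 4 units, time = 7
  J3 runs 4 units, time = 11
  J4 runs 4 units, time = 15
  J2 runs 4 units, time = 19
  J3 runs 4 units, time = 23
  J4 runs 1 units, time = 24
  J3 runs 2 units, time = 26
Finish times: [3, 19, 26, 24]
Average turnaround = 72/4 = 18.0

18.0


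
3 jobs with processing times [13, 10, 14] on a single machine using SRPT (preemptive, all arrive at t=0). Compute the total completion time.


Since all jobs arrive at t=0, SRPT equals SPT ordering.
SPT order: [10, 13, 14]
Completion times:
  Job 1: p=10, C=10
  Job 2: p=13, C=23
  Job 3: p=14, C=37
Total completion time = 10 + 23 + 37 = 70

70


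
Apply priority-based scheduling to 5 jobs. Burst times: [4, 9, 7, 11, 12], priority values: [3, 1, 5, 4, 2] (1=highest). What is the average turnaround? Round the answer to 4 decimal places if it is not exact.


Sort by priority (ascending = highest first):
Order: [(1, 9), (2, 12), (3, 4), (4, 11), (5, 7)]
Completion times:
  Priority 1, burst=9, C=9
  Priority 2, burst=12, C=21
  Priority 3, burst=4, C=25
  Priority 4, burst=11, C=36
  Priority 5, burst=7, C=43
Average turnaround = 134/5 = 26.8

26.8


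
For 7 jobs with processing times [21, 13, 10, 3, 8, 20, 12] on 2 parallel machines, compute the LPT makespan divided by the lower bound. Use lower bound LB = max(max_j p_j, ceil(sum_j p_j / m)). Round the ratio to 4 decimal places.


LPT order: [21, 20, 13, 12, 10, 8, 3]
Machine loads after assignment: [43, 44]
LPT makespan = 44
Lower bound = max(max_job, ceil(total/2)) = max(21, 44) = 44
Ratio = 44 / 44 = 1.0

1.0


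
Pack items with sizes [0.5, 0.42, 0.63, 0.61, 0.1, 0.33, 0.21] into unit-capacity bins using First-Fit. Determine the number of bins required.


Place items sequentially using First-Fit:
  Item 0.5 -> new Bin 1
  Item 0.42 -> Bin 1 (now 0.92)
  Item 0.63 -> new Bin 2
  Item 0.61 -> new Bin 3
  Item 0.1 -> Bin 2 (now 0.73)
  Item 0.33 -> Bin 3 (now 0.94)
  Item 0.21 -> Bin 2 (now 0.94)
Total bins used = 3

3


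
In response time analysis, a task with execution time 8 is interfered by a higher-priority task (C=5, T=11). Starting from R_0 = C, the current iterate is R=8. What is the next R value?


R_next = C + ceil(R_prev / T_hp) * C_hp
ceil(8 / 11) = ceil(0.7273) = 1
Interference = 1 * 5 = 5
R_next = 8 + 5 = 13

13


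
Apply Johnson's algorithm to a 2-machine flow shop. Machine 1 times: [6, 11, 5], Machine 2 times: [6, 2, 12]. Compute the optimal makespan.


Apply Johnson's rule:
  Group 1 (a <= b): [(3, 5, 12), (1, 6, 6)]
  Group 2 (a > b): [(2, 11, 2)]
Optimal job order: [3, 1, 2]
Schedule:
  Job 3: M1 done at 5, M2 done at 17
  Job 1: M1 done at 11, M2 done at 23
  Job 2: M1 done at 22, M2 done at 25
Makespan = 25

25


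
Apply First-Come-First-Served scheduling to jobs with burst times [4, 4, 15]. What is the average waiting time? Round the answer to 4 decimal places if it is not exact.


FCFS order (as given): [4, 4, 15]
Waiting times:
  Job 1: wait = 0
  Job 2: wait = 4
  Job 3: wait = 8
Sum of waiting times = 12
Average waiting time = 12/3 = 4.0

4.0


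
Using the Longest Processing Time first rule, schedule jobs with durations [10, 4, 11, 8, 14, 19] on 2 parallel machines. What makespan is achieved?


Sort jobs in decreasing order (LPT): [19, 14, 11, 10, 8, 4]
Assign each job to the least loaded machine:
  Machine 1: jobs [19, 10, 4], load = 33
  Machine 2: jobs [14, 11, 8], load = 33
Makespan = max load = 33

33


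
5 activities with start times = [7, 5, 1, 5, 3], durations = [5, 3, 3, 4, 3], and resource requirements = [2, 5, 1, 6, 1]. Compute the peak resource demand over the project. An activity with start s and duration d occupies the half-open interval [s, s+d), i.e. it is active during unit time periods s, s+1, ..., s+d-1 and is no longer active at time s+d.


Each activity i is active on [start_i, start_i + duration_i).
Compute total resource usage per time slot:
  t=0: active resources = [], total = 0
  t=1: active resources = [1], total = 1
  t=2: active resources = [1], total = 1
  t=3: active resources = [1, 1], total = 2
  t=4: active resources = [1], total = 1
  t=5: active resources = [5, 6, 1], total = 12
  t=6: active resources = [5, 6], total = 11
  t=7: active resources = [2, 5, 6], total = 13
  t=8: active resources = [2, 6], total = 8
  t=9: active resources = [2], total = 2
  t=10: active resources = [2], total = 2
  t=11: active resources = [2], total = 2
Peak resource demand = 13

13


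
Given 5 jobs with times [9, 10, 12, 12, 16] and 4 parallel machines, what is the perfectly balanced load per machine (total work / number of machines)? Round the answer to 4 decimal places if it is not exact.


Total processing time = 9 + 10 + 12 + 12 + 16 = 59
Number of machines = 4
Ideal balanced load = 59 / 4 = 14.75

14.75


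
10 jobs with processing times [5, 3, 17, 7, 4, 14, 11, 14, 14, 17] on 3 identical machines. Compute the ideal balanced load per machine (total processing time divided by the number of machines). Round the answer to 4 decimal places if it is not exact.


Total processing time = 5 + 3 + 17 + 7 + 4 + 14 + 11 + 14 + 14 + 17 = 106
Number of machines = 3
Ideal balanced load = 106 / 3 = 35.3333

35.3333


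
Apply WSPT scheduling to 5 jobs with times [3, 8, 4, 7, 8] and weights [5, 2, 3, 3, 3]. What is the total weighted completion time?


Compute p/w ratios and sort ascending (WSPT): [(3, 5), (4, 3), (7, 3), (8, 3), (8, 2)]
Compute weighted completion times:
  Job (p=3,w=5): C=3, w*C=5*3=15
  Job (p=4,w=3): C=7, w*C=3*7=21
  Job (p=7,w=3): C=14, w*C=3*14=42
  Job (p=8,w=3): C=22, w*C=3*22=66
  Job (p=8,w=2): C=30, w*C=2*30=60
Total weighted completion time = 204

204


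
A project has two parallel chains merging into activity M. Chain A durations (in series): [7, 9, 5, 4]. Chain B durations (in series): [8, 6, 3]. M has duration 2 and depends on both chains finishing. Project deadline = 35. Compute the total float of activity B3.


Forward pass: ES(B3) = sum of predecessors on chain B = 14
EF = ES + duration = 14 + 3 = 17
Backward pass: LF(M) = deadline = 35; LS(M) = 35 - 2 = 33
LF(B3) = LS(M) - sum(successors on chain B) = 33 - 0 = 33
LS = LF - duration = 33 - 3 = 30
Total float = LS - ES = 30 - 14 = 16

16


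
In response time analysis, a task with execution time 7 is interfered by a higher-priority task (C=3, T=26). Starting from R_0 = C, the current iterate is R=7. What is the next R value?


R_next = C + ceil(R_prev / T_hp) * C_hp
ceil(7 / 26) = ceil(0.2692) = 1
Interference = 1 * 3 = 3
R_next = 7 + 3 = 10

10


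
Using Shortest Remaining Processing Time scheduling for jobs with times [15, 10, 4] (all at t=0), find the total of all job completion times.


Since all jobs arrive at t=0, SRPT equals SPT ordering.
SPT order: [4, 10, 15]
Completion times:
  Job 1: p=4, C=4
  Job 2: p=10, C=14
  Job 3: p=15, C=29
Total completion time = 4 + 14 + 29 = 47

47


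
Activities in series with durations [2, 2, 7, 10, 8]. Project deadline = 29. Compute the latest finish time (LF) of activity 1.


LF(activity 1) = deadline - sum of successor durations
Successors: activities 2 through 5 with durations [2, 7, 10, 8]
Sum of successor durations = 27
LF = 29 - 27 = 2

2


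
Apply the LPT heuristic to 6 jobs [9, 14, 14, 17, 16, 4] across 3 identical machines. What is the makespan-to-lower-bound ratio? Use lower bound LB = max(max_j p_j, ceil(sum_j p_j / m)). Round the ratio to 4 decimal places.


LPT order: [17, 16, 14, 14, 9, 4]
Machine loads after assignment: [21, 25, 28]
LPT makespan = 28
Lower bound = max(max_job, ceil(total/3)) = max(17, 25) = 25
Ratio = 28 / 25 = 1.12

1.12


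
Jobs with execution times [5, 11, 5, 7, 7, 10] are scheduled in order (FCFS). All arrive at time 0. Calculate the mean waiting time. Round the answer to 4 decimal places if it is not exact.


FCFS order (as given): [5, 11, 5, 7, 7, 10]
Waiting times:
  Job 1: wait = 0
  Job 2: wait = 5
  Job 3: wait = 16
  Job 4: wait = 21
  Job 5: wait = 28
  Job 6: wait = 35
Sum of waiting times = 105
Average waiting time = 105/6 = 17.5

17.5


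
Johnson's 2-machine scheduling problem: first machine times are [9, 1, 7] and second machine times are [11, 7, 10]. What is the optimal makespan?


Apply Johnson's rule:
  Group 1 (a <= b): [(2, 1, 7), (3, 7, 10), (1, 9, 11)]
  Group 2 (a > b): []
Optimal job order: [2, 3, 1]
Schedule:
  Job 2: M1 done at 1, M2 done at 8
  Job 3: M1 done at 8, M2 done at 18
  Job 1: M1 done at 17, M2 done at 29
Makespan = 29

29


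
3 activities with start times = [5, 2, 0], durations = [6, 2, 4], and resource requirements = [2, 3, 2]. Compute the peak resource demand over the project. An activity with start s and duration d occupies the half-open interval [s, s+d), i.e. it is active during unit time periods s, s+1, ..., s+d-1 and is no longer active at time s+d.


Each activity i is active on [start_i, start_i + duration_i).
Compute total resource usage per time slot:
  t=0: active resources = [2], total = 2
  t=1: active resources = [2], total = 2
  t=2: active resources = [3, 2], total = 5
  t=3: active resources = [3, 2], total = 5
  t=4: active resources = [], total = 0
  t=5: active resources = [2], total = 2
  t=6: active resources = [2], total = 2
  t=7: active resources = [2], total = 2
  t=8: active resources = [2], total = 2
  t=9: active resources = [2], total = 2
  t=10: active resources = [2], total = 2
Peak resource demand = 5

5


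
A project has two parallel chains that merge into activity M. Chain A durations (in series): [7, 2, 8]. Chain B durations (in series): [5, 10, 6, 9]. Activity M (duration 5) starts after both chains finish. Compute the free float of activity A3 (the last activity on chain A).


ES(A3) = sum of predecessors on chain A = 9
EF(A3) = ES + duration = 9 + 8 = 17
Successor of A3 is M. ES(M) = max(sum(A), sum(B)) = max(17, 30) = 30
Free float = ES(successor) - EF(current) = 30 - 17 = 13

13


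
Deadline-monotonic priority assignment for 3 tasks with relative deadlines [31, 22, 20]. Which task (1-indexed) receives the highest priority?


Sort tasks by relative deadline (ascending):
  Task 3: deadline = 20
  Task 2: deadline = 22
  Task 1: deadline = 31
Priority order (highest first): [3, 2, 1]
Highest priority task = 3

3


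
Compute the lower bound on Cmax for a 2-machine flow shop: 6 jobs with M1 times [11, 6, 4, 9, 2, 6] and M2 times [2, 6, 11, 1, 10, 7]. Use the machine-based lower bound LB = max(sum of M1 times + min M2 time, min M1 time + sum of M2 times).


LB1 = sum(M1 times) + min(M2 times) = 38 + 1 = 39
LB2 = min(M1 times) + sum(M2 times) = 2 + 37 = 39
Lower bound = max(LB1, LB2) = max(39, 39) = 39

39


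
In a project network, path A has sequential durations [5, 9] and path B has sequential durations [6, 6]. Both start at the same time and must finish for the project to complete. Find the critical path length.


Path A total = 5 + 9 = 14
Path B total = 6 + 6 = 12
Critical path = longest path = max(14, 12) = 14

14


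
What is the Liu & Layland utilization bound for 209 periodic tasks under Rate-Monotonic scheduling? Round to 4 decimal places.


Compute 2^(1/209) = 1.0033219993
Subtract 1: 1.0033219993 - 1 = 0.0033219993
Multiply by n: 209 * 0.0033219993 = 0.6942978537
Round to 4 dp: 0.6943

0.6943


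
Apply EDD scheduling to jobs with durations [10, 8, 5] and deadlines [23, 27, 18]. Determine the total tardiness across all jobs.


Sort by due date (EDD order): [(5, 18), (10, 23), (8, 27)]
Compute completion times and tardiness:
  Job 1: p=5, d=18, C=5, tardiness=max(0,5-18)=0
  Job 2: p=10, d=23, C=15, tardiness=max(0,15-23)=0
  Job 3: p=8, d=27, C=23, tardiness=max(0,23-27)=0
Total tardiness = 0

0


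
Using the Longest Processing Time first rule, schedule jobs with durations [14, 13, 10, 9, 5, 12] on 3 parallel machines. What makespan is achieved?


Sort jobs in decreasing order (LPT): [14, 13, 12, 10, 9, 5]
Assign each job to the least loaded machine:
  Machine 1: jobs [14, 5], load = 19
  Machine 2: jobs [13, 9], load = 22
  Machine 3: jobs [12, 10], load = 22
Makespan = max load = 22

22


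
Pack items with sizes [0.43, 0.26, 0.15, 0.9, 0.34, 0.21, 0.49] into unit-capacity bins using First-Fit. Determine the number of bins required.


Place items sequentially using First-Fit:
  Item 0.43 -> new Bin 1
  Item 0.26 -> Bin 1 (now 0.69)
  Item 0.15 -> Bin 1 (now 0.84)
  Item 0.9 -> new Bin 2
  Item 0.34 -> new Bin 3
  Item 0.21 -> Bin 3 (now 0.55)
  Item 0.49 -> new Bin 4
Total bins used = 4

4
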